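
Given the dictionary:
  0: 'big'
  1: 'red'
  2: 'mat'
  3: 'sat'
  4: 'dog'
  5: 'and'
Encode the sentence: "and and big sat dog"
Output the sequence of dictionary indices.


Look up each word in the dictionary:
  'and' -> 5
  'and' -> 5
  'big' -> 0
  'sat' -> 3
  'dog' -> 4

Encoded: [5, 5, 0, 3, 4]


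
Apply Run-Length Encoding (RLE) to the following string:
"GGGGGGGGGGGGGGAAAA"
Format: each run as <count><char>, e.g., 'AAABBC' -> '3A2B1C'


Scanning runs left to right:
  i=0: run of 'G' x 14 -> '14G'
  i=14: run of 'A' x 4 -> '4A'

RLE = 14G4A


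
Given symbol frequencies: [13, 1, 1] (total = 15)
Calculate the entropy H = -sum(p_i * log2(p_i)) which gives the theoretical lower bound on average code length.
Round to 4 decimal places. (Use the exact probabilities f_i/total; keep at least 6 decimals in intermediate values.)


Per-symbol terms -p_i * log2(p_i) with p_i = f_i/15:
  p = 13/15 = 0.866667: log2(p) = -0.206451, -p*log2(p) = 0.178924
  p = 1/15 = 0.066667: log2(p) = -3.906891, -p*log2(p) = 0.260459
  p = 1/15 = 0.066667: log2(p) = -3.906891, -p*log2(p) = 0.260459
H = 0.178924 + 0.260459 + 0.260459 = 0.699842

H = 0.6998 bits/symbol


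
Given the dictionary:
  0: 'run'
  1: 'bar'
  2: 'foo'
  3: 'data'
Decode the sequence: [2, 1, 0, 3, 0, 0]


Look up each index in the dictionary:
  2 -> 'foo'
  1 -> 'bar'
  0 -> 'run'
  3 -> 'data'
  0 -> 'run'
  0 -> 'run'

Decoded: "foo bar run data run run"


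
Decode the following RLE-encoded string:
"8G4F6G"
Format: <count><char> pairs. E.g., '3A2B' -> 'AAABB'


Expanding each <count><char> pair:
  8G -> 'GGGGGGGG'
  4F -> 'FFFF'
  6G -> 'GGGGGG'

Decoded = GGGGGGGGFFFFGGGGGG


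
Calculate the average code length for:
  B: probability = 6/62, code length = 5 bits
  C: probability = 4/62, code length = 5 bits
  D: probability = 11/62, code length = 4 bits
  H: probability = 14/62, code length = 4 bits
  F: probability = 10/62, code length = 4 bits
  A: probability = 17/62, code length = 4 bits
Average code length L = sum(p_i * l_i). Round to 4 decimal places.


Weighted contributions p_i * l_i:
  B: (6/62) * 5 = 30/62
  C: (4/62) * 5 = 20/62
  D: (11/62) * 4 = 44/62
  H: (14/62) * 4 = 56/62
  F: (10/62) * 4 = 40/62
  A: (17/62) * 4 = 68/62
Sum = (30 + 20 + 44 + 56 + 40 + 68)/62 = 258/62

L = 258/62 = 4.1613 bits/symbol


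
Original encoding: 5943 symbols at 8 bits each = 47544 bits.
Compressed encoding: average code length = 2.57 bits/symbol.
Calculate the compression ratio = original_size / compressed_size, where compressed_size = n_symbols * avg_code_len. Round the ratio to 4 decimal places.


original_size = n_symbols * orig_bits = 5943 * 8 = 47544 bits
compressed_size = n_symbols * avg_code_len = 5943 * 2.57 = 15273.51 bits
ratio = original_size / compressed_size = 47544 / 15273.51 = 3.1128

Compression ratio = 3.1128


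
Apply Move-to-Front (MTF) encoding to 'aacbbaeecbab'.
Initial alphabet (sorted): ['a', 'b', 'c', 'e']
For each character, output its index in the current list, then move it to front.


MTF encoding:
'a': index 0 in ['a', 'b', 'c', 'e'] -> ['a', 'b', 'c', 'e']
'a': index 0 in ['a', 'b', 'c', 'e'] -> ['a', 'b', 'c', 'e']
'c': index 2 in ['a', 'b', 'c', 'e'] -> ['c', 'a', 'b', 'e']
'b': index 2 in ['c', 'a', 'b', 'e'] -> ['b', 'c', 'a', 'e']
'b': index 0 in ['b', 'c', 'a', 'e'] -> ['b', 'c', 'a', 'e']
'a': index 2 in ['b', 'c', 'a', 'e'] -> ['a', 'b', 'c', 'e']
'e': index 3 in ['a', 'b', 'c', 'e'] -> ['e', 'a', 'b', 'c']
'e': index 0 in ['e', 'a', 'b', 'c'] -> ['e', 'a', 'b', 'c']
'c': index 3 in ['e', 'a', 'b', 'c'] -> ['c', 'e', 'a', 'b']
'b': index 3 in ['c', 'e', 'a', 'b'] -> ['b', 'c', 'e', 'a']
'a': index 3 in ['b', 'c', 'e', 'a'] -> ['a', 'b', 'c', 'e']
'b': index 1 in ['a', 'b', 'c', 'e'] -> ['b', 'a', 'c', 'e']


Output: [0, 0, 2, 2, 0, 2, 3, 0, 3, 3, 3, 1]


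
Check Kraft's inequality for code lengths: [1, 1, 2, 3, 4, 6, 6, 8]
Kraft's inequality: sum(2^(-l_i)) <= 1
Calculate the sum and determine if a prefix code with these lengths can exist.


Sum = 2^(-1) + 2^(-1) + 2^(-2) + 2^(-3) + 2^(-4) + 2^(-6) + 2^(-6) + 2^(-8)
    = 0.5 + 0.5 + 0.25 + 0.125 + 0.0625 + 0.015625 + 0.015625 + 0.00390625
    = 377/256 = 1.47265625
Since 1.47265625 > 1, Kraft's inequality is NOT satisfied.
A prefix code with these lengths CANNOT exist.

Kraft sum = 1.47265625. Not satisfied.


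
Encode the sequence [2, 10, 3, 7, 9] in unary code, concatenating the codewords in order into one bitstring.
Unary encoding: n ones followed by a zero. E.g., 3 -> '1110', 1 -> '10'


Encode each number as n ones followed by a terminating 0:
  2 -> 110 (3 bits)
  10 -> 11111111110 (11 bits)
  3 -> 1110 (4 bits)
  7 -> 11111110 (8 bits)
  9 -> 1111111110 (10 bits)
Total length = 3 + 11 + 4 + 8 + 10 = 36 bits.

Unary([2, 10, 3, 7, 9]) = 110111111111101110111111101111111110 (36 bits)


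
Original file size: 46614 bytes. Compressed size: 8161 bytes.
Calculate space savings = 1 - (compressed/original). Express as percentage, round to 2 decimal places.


ratio = compressed/original = 8161/46614 = 0.175076
savings = 1 - ratio = 1 - 0.175076 = 0.824924
as a percentage: 0.824924 * 100 = 82.49%

Space savings = 1 - 8161/46614 = 82.49%


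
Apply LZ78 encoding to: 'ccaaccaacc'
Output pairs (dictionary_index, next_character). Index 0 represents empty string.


LZ78 encoding steps:
Dictionary: {0: ''}
Step 1: w='' (idx 0), next='c' -> output (0, 'c'), add 'c' as idx 1
Step 2: w='c' (idx 1), next='a' -> output (1, 'a'), add 'ca' as idx 2
Step 3: w='' (idx 0), next='a' -> output (0, 'a'), add 'a' as idx 3
Step 4: w='c' (idx 1), next='c' -> output (1, 'c'), add 'cc' as idx 4
Step 5: w='a' (idx 3), next='a' -> output (3, 'a'), add 'aa' as idx 5
Step 6: w='cc' (idx 4), end of input -> output (4, '')


Encoded: [(0, 'c'), (1, 'a'), (0, 'a'), (1, 'c'), (3, 'a'), (4, '')]


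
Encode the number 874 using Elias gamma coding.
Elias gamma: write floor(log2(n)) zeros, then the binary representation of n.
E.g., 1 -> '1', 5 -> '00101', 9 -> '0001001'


num_bits = floor(log2(874)) + 1 = 10
leading_zeros = num_bits - 1 = 9
binary(874) = 1101101010

Elias gamma(874) = '000000000' + '1101101010' = 0000000001101101010 (19 bits)


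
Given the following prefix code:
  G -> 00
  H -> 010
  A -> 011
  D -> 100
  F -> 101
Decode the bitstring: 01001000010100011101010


Decoding step by step:
Bits 010 -> H
Bits 010 -> H
Bits 00 -> G
Bits 010 -> H
Bits 100 -> D
Bits 011 -> A
Bits 101 -> F
Bits 010 -> H


Decoded message: HHGHDAFH


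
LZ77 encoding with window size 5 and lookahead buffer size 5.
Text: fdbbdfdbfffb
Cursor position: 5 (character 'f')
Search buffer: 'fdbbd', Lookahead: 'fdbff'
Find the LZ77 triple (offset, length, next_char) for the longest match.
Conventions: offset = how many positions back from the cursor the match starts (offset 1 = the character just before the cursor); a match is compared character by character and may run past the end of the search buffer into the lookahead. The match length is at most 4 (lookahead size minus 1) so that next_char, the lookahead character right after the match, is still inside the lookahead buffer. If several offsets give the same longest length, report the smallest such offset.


Try each offset into the search buffer:
  offset=1 (pos 4, char 'd'): match length 0
  offset=2 (pos 3, char 'b'): match length 0
  offset=3 (pos 2, char 'b'): match length 0
  offset=4 (pos 1, char 'd'): match length 0
  offset=5 (pos 0, char 'f'): match length 3
Longest match has length 3 at offset 5.
next_char = character at position 5 + 3 = 8 -> 'f'

Best match: offset=5, length=3 (matching 'fdb' starting at position 0)
LZ77 triple: (5, 3, 'f')


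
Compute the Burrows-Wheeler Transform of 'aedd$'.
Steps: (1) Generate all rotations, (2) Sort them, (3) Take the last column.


Rotations (sorted):
  0: $aedd -> last char: d
  1: aedd$ -> last char: $
  2: d$aed -> last char: d
  3: dd$ae -> last char: e
  4: edd$a -> last char: a


BWT = d$dea


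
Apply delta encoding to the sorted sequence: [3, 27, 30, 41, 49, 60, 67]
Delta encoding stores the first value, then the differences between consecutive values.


First value: 3
Deltas:
  27 - 3 = 24
  30 - 27 = 3
  41 - 30 = 11
  49 - 41 = 8
  60 - 49 = 11
  67 - 60 = 7


Delta encoded: [3, 24, 3, 11, 8, 11, 7]


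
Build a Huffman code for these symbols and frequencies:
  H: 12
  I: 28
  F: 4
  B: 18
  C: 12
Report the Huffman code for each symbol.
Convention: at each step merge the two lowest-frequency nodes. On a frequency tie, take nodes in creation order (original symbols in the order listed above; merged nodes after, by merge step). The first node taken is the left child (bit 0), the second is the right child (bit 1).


Huffman tree construction:
Step 1: Merge F(4) + H(12) = 16
Step 2: Merge C(12) + (F+H)(16) = 28
Step 3: Merge B(18) + I(28) = 46
Step 4: Merge (C+(F+H))(28) + (B+I)(46) = 74
Read each symbol's code off the tree from the root (left child = 0, right child = 1).

Codes:
  H: 011 (length 3)
  I: 11 (length 2)
  F: 010 (length 3)
  B: 10 (length 2)
  C: 00 (length 2)
Average code length: 164/74 = 2.2162 bits/symbol


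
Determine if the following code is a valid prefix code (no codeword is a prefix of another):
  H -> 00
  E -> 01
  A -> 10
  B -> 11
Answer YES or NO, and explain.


Checking each pair (does one codeword prefix another?):
  H='00' vs E='01': no prefix
  H='00' vs A='10': no prefix
  H='00' vs B='11': no prefix
  E='01' vs H='00': no prefix
  E='01' vs A='10': no prefix
  E='01' vs B='11': no prefix
  A='10' vs H='00': no prefix
  A='10' vs E='01': no prefix
  A='10' vs B='11': no prefix
  B='11' vs H='00': no prefix
  B='11' vs E='01': no prefix
  B='11' vs A='10': no prefix
No violation found over all pairs.

YES -- this is a valid prefix code. No codeword is a prefix of any other codeword.


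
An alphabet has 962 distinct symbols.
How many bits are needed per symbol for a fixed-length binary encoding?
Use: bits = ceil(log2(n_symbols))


log2(962) = 9.9099
Bracket: 2^9 = 512 < 962 <= 2^10 = 1024
So ceil(log2(962)) = 10

bits = ceil(log2(962)) = ceil(9.9099) = 10 bits


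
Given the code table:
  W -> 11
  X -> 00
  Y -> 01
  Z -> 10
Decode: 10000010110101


Decoding:
10 -> Z
00 -> X
00 -> X
10 -> Z
11 -> W
01 -> Y
01 -> Y


Result: ZXXZWYY


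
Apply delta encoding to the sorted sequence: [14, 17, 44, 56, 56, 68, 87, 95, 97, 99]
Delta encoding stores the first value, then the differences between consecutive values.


First value: 14
Deltas:
  17 - 14 = 3
  44 - 17 = 27
  56 - 44 = 12
  56 - 56 = 0
  68 - 56 = 12
  87 - 68 = 19
  95 - 87 = 8
  97 - 95 = 2
  99 - 97 = 2


Delta encoded: [14, 3, 27, 12, 0, 12, 19, 8, 2, 2]


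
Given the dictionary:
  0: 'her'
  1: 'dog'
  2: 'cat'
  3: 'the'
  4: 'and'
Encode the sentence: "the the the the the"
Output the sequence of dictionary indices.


Look up each word in the dictionary:
  'the' -> 3
  'the' -> 3
  'the' -> 3
  'the' -> 3
  'the' -> 3

Encoded: [3, 3, 3, 3, 3]


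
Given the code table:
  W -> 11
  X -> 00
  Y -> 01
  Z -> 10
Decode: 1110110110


Decoding:
11 -> W
10 -> Z
11 -> W
01 -> Y
10 -> Z


Result: WZWYZ


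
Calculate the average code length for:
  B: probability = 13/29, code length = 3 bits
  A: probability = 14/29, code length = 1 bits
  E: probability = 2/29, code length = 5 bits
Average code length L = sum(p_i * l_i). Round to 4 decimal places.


Weighted contributions p_i * l_i:
  B: (13/29) * 3 = 39/29
  A: (14/29) * 1 = 14/29
  E: (2/29) * 5 = 10/29
Sum = (39 + 14 + 10)/29 = 63/29

L = 63/29 = 2.1724 bits/symbol


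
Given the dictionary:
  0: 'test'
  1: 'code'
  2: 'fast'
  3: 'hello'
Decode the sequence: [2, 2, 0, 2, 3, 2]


Look up each index in the dictionary:
  2 -> 'fast'
  2 -> 'fast'
  0 -> 'test'
  2 -> 'fast'
  3 -> 'hello'
  2 -> 'fast'

Decoded: "fast fast test fast hello fast"


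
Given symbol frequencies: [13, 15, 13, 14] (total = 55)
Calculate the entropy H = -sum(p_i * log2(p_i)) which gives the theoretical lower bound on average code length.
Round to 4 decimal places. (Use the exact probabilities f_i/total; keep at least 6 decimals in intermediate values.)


Per-symbol terms -p_i * log2(p_i) with p_i = f_i/55:
  p = 13/55 = 0.236364: log2(p) = -2.080920, -p*log2(p) = 0.491854
  p = 15/55 = 0.272727: log2(p) = -1.874469, -p*log2(p) = 0.511219
  p = 13/55 = 0.236364: log2(p) = -2.080920, -p*log2(p) = 0.491854
  p = 14/55 = 0.254545: log2(p) = -1.974005, -p*log2(p) = 0.502474
H = 0.491854 + 0.511219 + 0.491854 + 0.502474 = 1.997401

H = 1.9974 bits/symbol


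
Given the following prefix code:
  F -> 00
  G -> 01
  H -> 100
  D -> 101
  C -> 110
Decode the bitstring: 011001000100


Decoding step by step:
Bits 01 -> G
Bits 100 -> H
Bits 100 -> H
Bits 01 -> G
Bits 00 -> F


Decoded message: GHHGF


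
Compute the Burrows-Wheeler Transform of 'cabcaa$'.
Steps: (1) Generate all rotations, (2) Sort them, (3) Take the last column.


Rotations (sorted):
  0: $cabcaa -> last char: a
  1: a$cabca -> last char: a
  2: aa$cabc -> last char: c
  3: abcaa$c -> last char: c
  4: bcaa$ca -> last char: a
  5: caa$cab -> last char: b
  6: cabcaa$ -> last char: $


BWT = aaccab$


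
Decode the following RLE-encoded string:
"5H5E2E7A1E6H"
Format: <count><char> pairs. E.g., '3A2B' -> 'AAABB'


Expanding each <count><char> pair:
  5H -> 'HHHHH'
  5E -> 'EEEEE'
  2E -> 'EE'
  7A -> 'AAAAAAA'
  1E -> 'E'
  6H -> 'HHHHHH'

Decoded = HHHHHEEEEEEEAAAAAAAEHHHHHH


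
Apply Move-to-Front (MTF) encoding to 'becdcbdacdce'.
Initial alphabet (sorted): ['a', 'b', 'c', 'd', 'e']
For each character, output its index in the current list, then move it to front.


MTF encoding:
'b': index 1 in ['a', 'b', 'c', 'd', 'e'] -> ['b', 'a', 'c', 'd', 'e']
'e': index 4 in ['b', 'a', 'c', 'd', 'e'] -> ['e', 'b', 'a', 'c', 'd']
'c': index 3 in ['e', 'b', 'a', 'c', 'd'] -> ['c', 'e', 'b', 'a', 'd']
'd': index 4 in ['c', 'e', 'b', 'a', 'd'] -> ['d', 'c', 'e', 'b', 'a']
'c': index 1 in ['d', 'c', 'e', 'b', 'a'] -> ['c', 'd', 'e', 'b', 'a']
'b': index 3 in ['c', 'd', 'e', 'b', 'a'] -> ['b', 'c', 'd', 'e', 'a']
'd': index 2 in ['b', 'c', 'd', 'e', 'a'] -> ['d', 'b', 'c', 'e', 'a']
'a': index 4 in ['d', 'b', 'c', 'e', 'a'] -> ['a', 'd', 'b', 'c', 'e']
'c': index 3 in ['a', 'd', 'b', 'c', 'e'] -> ['c', 'a', 'd', 'b', 'e']
'd': index 2 in ['c', 'a', 'd', 'b', 'e'] -> ['d', 'c', 'a', 'b', 'e']
'c': index 1 in ['d', 'c', 'a', 'b', 'e'] -> ['c', 'd', 'a', 'b', 'e']
'e': index 4 in ['c', 'd', 'a', 'b', 'e'] -> ['e', 'c', 'd', 'a', 'b']


Output: [1, 4, 3, 4, 1, 3, 2, 4, 3, 2, 1, 4]


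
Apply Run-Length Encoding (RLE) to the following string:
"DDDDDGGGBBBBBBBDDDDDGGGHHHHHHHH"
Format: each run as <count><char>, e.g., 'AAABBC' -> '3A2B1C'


Scanning runs left to right:
  i=0: run of 'D' x 5 -> '5D'
  i=5: run of 'G' x 3 -> '3G'
  i=8: run of 'B' x 7 -> '7B'
  i=15: run of 'D' x 5 -> '5D'
  i=20: run of 'G' x 3 -> '3G'
  i=23: run of 'H' x 8 -> '8H'

RLE = 5D3G7B5D3G8H


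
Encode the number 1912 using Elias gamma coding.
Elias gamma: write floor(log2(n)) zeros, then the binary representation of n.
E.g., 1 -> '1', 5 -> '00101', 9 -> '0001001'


num_bits = floor(log2(1912)) + 1 = 11
leading_zeros = num_bits - 1 = 10
binary(1912) = 11101111000

Elias gamma(1912) = '0000000000' + '11101111000' = 000000000011101111000 (21 bits)


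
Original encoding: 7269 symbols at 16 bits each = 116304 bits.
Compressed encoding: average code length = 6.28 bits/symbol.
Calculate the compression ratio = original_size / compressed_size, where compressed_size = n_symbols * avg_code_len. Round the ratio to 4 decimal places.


original_size = n_symbols * orig_bits = 7269 * 16 = 116304 bits
compressed_size = n_symbols * avg_code_len = 7269 * 6.28 = 45649.32 bits
ratio = original_size / compressed_size = 116304 / 45649.32 = 2.5478

Compression ratio = 2.5478


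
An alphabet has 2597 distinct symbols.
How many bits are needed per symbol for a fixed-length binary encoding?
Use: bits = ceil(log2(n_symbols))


log2(2597) = 11.3426
Bracket: 2^11 = 2048 < 2597 <= 2^12 = 4096
So ceil(log2(2597)) = 12

bits = ceil(log2(2597)) = ceil(11.3426) = 12 bits


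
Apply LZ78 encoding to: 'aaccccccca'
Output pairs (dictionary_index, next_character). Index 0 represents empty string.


LZ78 encoding steps:
Dictionary: {0: ''}
Step 1: w='' (idx 0), next='a' -> output (0, 'a'), add 'a' as idx 1
Step 2: w='a' (idx 1), next='c' -> output (1, 'c'), add 'ac' as idx 2
Step 3: w='' (idx 0), next='c' -> output (0, 'c'), add 'c' as idx 3
Step 4: w='c' (idx 3), next='c' -> output (3, 'c'), add 'cc' as idx 4
Step 5: w='cc' (idx 4), next='c' -> output (4, 'c'), add 'ccc' as idx 5
Step 6: w='a' (idx 1), end of input -> output (1, '')


Encoded: [(0, 'a'), (1, 'c'), (0, 'c'), (3, 'c'), (4, 'c'), (1, '')]


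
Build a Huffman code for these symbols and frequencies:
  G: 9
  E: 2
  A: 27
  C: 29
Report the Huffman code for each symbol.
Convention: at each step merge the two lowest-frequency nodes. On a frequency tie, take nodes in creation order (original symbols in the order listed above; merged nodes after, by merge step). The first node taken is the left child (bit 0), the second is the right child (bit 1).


Huffman tree construction:
Step 1: Merge E(2) + G(9) = 11
Step 2: Merge (E+G)(11) + A(27) = 38
Step 3: Merge C(29) + ((E+G)+A)(38) = 67
Read each symbol's code off the tree from the root (left child = 0, right child = 1).

Codes:
  G: 101 (length 3)
  E: 100 (length 3)
  A: 11 (length 2)
  C: 0 (length 1)
Average code length: 116/67 = 1.7313 bits/symbol


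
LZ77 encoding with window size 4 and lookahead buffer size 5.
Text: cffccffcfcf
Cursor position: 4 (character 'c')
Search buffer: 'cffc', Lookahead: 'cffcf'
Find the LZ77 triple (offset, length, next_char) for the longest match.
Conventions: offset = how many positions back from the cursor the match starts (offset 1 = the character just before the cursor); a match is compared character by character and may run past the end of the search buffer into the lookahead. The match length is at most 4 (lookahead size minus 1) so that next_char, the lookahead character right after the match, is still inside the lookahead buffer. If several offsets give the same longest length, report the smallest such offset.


Try each offset into the search buffer:
  offset=1 (pos 3, char 'c'): match length 1
  offset=2 (pos 2, char 'f'): match length 0
  offset=3 (pos 1, char 'f'): match length 0
  offset=4 (pos 0, char 'c'): match length 4
Longest match has length 4 at offset 4.
next_char = character at position 4 + 4 = 8 -> 'f'

Best match: offset=4, length=4 (matching 'cffc' starting at position 0)
LZ77 triple: (4, 4, 'f')


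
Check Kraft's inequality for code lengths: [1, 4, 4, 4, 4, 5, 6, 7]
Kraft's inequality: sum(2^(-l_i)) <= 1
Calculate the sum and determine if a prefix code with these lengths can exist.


Sum = 2^(-1) + 2^(-4) + 2^(-4) + 2^(-4) + 2^(-4) + 2^(-5) + 2^(-6) + 2^(-7)
    = 0.5 + 0.0625 + 0.0625 + 0.0625 + 0.0625 + 0.03125 + 0.015625 + 0.0078125
    = 103/128 = 0.8046875
Since 0.8046875 <= 1, Kraft's inequality IS satisfied.
A prefix code with these lengths CAN exist.

Kraft sum = 0.8046875. Satisfied.


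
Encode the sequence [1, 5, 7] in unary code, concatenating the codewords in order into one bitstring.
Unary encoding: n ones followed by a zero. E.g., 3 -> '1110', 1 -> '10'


Encode each number as n ones followed by a terminating 0:
  1 -> 10 (2 bits)
  5 -> 111110 (6 bits)
  7 -> 11111110 (8 bits)
Total length = 2 + 6 + 8 = 16 bits.

Unary([1, 5, 7]) = 1011111011111110 (16 bits)


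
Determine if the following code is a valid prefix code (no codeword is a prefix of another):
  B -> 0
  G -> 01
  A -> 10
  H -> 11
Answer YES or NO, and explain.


Checking each pair (does one codeword prefix another?):
  B='0' vs G='01': prefix -- VIOLATION

NO -- this is NOT a valid prefix code. B (0) is a prefix of G (01).


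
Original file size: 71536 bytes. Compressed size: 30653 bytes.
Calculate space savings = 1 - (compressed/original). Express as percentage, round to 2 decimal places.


ratio = compressed/original = 30653/71536 = 0.428498
savings = 1 - ratio = 1 - 0.428498 = 0.571502
as a percentage: 0.571502 * 100 = 57.15%

Space savings = 1 - 30653/71536 = 57.15%


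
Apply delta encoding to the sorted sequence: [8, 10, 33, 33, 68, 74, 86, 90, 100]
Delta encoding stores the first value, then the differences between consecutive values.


First value: 8
Deltas:
  10 - 8 = 2
  33 - 10 = 23
  33 - 33 = 0
  68 - 33 = 35
  74 - 68 = 6
  86 - 74 = 12
  90 - 86 = 4
  100 - 90 = 10


Delta encoded: [8, 2, 23, 0, 35, 6, 12, 4, 10]


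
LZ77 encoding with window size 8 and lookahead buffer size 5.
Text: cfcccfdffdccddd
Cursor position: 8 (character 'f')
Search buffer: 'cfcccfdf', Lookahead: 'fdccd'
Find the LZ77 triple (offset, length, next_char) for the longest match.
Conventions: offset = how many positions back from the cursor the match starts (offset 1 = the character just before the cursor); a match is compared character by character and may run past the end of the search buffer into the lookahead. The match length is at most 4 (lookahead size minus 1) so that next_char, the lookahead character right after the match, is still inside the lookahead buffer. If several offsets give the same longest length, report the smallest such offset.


Try each offset into the search buffer:
  offset=1 (pos 7, char 'f'): match length 1
  offset=2 (pos 6, char 'd'): match length 0
  offset=3 (pos 5, char 'f'): match length 2
  offset=4 (pos 4, char 'c'): match length 0
  offset=5 (pos 3, char 'c'): match length 0
  offset=6 (pos 2, char 'c'): match length 0
  offset=7 (pos 1, char 'f'): match length 1
  offset=8 (pos 0, char 'c'): match length 0
Longest match has length 2 at offset 3.
next_char = character at position 8 + 2 = 10 -> 'c'

Best match: offset=3, length=2 (matching 'fd' starting at position 5)
LZ77 triple: (3, 2, 'c')


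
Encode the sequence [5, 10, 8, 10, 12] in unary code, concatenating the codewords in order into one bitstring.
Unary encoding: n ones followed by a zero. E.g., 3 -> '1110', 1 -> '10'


Encode each number as n ones followed by a terminating 0:
  5 -> 111110 (6 bits)
  10 -> 11111111110 (11 bits)
  8 -> 111111110 (9 bits)
  10 -> 11111111110 (11 bits)
  12 -> 1111111111110 (13 bits)
Total length = 6 + 11 + 9 + 11 + 13 = 50 bits.

Unary([5, 10, 8, 10, 12]) = 11111011111111110111111110111111111101111111111110 (50 bits)


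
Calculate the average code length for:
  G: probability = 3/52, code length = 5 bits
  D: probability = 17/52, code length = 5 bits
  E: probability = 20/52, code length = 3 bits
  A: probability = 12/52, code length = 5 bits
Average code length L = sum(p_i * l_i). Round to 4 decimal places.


Weighted contributions p_i * l_i:
  G: (3/52) * 5 = 15/52
  D: (17/52) * 5 = 85/52
  E: (20/52) * 3 = 60/52
  A: (12/52) * 5 = 60/52
Sum = (15 + 85 + 60 + 60)/52 = 220/52

L = 220/52 = 4.2308 bits/symbol


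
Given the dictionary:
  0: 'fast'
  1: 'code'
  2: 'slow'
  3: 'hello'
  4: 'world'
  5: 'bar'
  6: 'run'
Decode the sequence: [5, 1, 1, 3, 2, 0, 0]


Look up each index in the dictionary:
  5 -> 'bar'
  1 -> 'code'
  1 -> 'code'
  3 -> 'hello'
  2 -> 'slow'
  0 -> 'fast'
  0 -> 'fast'

Decoded: "bar code code hello slow fast fast"


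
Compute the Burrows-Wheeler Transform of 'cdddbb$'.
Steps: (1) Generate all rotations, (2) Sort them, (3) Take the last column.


Rotations (sorted):
  0: $cdddbb -> last char: b
  1: b$cdddb -> last char: b
  2: bb$cddd -> last char: d
  3: cdddbb$ -> last char: $
  4: dbb$cdd -> last char: d
  5: ddbb$cd -> last char: d
  6: dddbb$c -> last char: c


BWT = bbd$ddc


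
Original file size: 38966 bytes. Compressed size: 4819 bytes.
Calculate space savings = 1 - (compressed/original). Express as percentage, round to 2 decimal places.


ratio = compressed/original = 4819/38966 = 0.123672
savings = 1 - ratio = 1 - 0.123672 = 0.876328
as a percentage: 0.876328 * 100 = 87.63%

Space savings = 1 - 4819/38966 = 87.63%


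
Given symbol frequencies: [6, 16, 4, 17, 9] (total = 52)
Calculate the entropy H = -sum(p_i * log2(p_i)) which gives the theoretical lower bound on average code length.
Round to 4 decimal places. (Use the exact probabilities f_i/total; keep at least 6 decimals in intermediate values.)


Per-symbol terms -p_i * log2(p_i) with p_i = f_i/52:
  p = 6/52 = 0.115385: log2(p) = -3.115477, -p*log2(p) = 0.359478
  p = 16/52 = 0.307692: log2(p) = -1.700440, -p*log2(p) = 0.523212
  p = 4/52 = 0.076923: log2(p) = -3.700440, -p*log2(p) = 0.284649
  p = 17/52 = 0.326923: log2(p) = -1.612977, -p*log2(p) = 0.527319
  p = 9/52 = 0.173077: log2(p) = -2.530515, -p*log2(p) = 0.437974
H = 0.359478 + 0.523212 + 0.284649 + 0.527319 + 0.437974 = 2.132632

H = 2.1326 bits/symbol


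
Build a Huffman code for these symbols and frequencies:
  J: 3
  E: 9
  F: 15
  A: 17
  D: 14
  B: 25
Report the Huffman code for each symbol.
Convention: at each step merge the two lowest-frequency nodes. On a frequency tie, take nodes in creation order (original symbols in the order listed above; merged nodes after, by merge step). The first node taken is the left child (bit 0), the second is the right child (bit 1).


Huffman tree construction:
Step 1: Merge J(3) + E(9) = 12
Step 2: Merge (J+E)(12) + D(14) = 26
Step 3: Merge F(15) + A(17) = 32
Step 4: Merge B(25) + ((J+E)+D)(26) = 51
Step 5: Merge (F+A)(32) + (B+((J+E)+D))(51) = 83
Read each symbol's code off the tree from the root (left child = 0, right child = 1).

Codes:
  J: 1100 (length 4)
  E: 1101 (length 4)
  F: 00 (length 2)
  A: 01 (length 2)
  D: 111 (length 3)
  B: 10 (length 2)
Average code length: 204/83 = 2.4578 bits/symbol


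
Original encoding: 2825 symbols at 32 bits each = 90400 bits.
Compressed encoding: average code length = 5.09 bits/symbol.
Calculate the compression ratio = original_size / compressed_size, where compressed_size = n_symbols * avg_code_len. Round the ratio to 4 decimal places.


original_size = n_symbols * orig_bits = 2825 * 32 = 90400 bits
compressed_size = n_symbols * avg_code_len = 2825 * 5.09 = 14379.25 bits
ratio = original_size / compressed_size = 90400 / 14379.25 = 6.2868

Compression ratio = 6.2868


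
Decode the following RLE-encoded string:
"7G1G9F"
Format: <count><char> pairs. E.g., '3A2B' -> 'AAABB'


Expanding each <count><char> pair:
  7G -> 'GGGGGGG'
  1G -> 'G'
  9F -> 'FFFFFFFFF'

Decoded = GGGGGGGGFFFFFFFFF


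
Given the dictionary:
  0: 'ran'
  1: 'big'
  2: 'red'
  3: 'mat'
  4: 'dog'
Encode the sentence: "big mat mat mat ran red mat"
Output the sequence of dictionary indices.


Look up each word in the dictionary:
  'big' -> 1
  'mat' -> 3
  'mat' -> 3
  'mat' -> 3
  'ran' -> 0
  'red' -> 2
  'mat' -> 3

Encoded: [1, 3, 3, 3, 0, 2, 3]


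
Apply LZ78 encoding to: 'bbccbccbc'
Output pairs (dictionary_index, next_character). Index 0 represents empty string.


LZ78 encoding steps:
Dictionary: {0: ''}
Step 1: w='' (idx 0), next='b' -> output (0, 'b'), add 'b' as idx 1
Step 2: w='b' (idx 1), next='c' -> output (1, 'c'), add 'bc' as idx 2
Step 3: w='' (idx 0), next='c' -> output (0, 'c'), add 'c' as idx 3
Step 4: w='bc' (idx 2), next='c' -> output (2, 'c'), add 'bcc' as idx 4
Step 5: w='bc' (idx 2), end of input -> output (2, '')


Encoded: [(0, 'b'), (1, 'c'), (0, 'c'), (2, 'c'), (2, '')]


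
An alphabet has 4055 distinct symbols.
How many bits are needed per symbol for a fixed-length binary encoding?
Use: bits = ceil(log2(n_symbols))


log2(4055) = 11.9855
Bracket: 2^11 = 2048 < 4055 <= 2^12 = 4096
So ceil(log2(4055)) = 12

bits = ceil(log2(4055)) = ceil(11.9855) = 12 bits


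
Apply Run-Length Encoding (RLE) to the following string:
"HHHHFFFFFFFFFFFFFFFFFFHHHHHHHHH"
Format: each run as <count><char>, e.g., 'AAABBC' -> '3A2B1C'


Scanning runs left to right:
  i=0: run of 'H' x 4 -> '4H'
  i=4: run of 'F' x 18 -> '18F'
  i=22: run of 'H' x 9 -> '9H'

RLE = 4H18F9H


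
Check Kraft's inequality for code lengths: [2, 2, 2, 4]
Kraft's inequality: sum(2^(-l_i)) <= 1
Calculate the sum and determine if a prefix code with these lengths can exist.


Sum = 2^(-2) + 2^(-2) + 2^(-2) + 2^(-4)
    = 0.25 + 0.25 + 0.25 + 0.0625
    = 13/16 = 0.8125
Since 0.8125 <= 1, Kraft's inequality IS satisfied.
A prefix code with these lengths CAN exist.

Kraft sum = 0.8125. Satisfied.


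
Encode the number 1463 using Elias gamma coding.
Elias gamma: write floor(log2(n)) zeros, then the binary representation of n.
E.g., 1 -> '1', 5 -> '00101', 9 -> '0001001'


num_bits = floor(log2(1463)) + 1 = 11
leading_zeros = num_bits - 1 = 10
binary(1463) = 10110110111

Elias gamma(1463) = '0000000000' + '10110110111' = 000000000010110110111 (21 bits)


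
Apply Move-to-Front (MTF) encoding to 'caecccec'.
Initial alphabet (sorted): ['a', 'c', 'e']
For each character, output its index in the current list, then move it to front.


MTF encoding:
'c': index 1 in ['a', 'c', 'e'] -> ['c', 'a', 'e']
'a': index 1 in ['c', 'a', 'e'] -> ['a', 'c', 'e']
'e': index 2 in ['a', 'c', 'e'] -> ['e', 'a', 'c']
'c': index 2 in ['e', 'a', 'c'] -> ['c', 'e', 'a']
'c': index 0 in ['c', 'e', 'a'] -> ['c', 'e', 'a']
'c': index 0 in ['c', 'e', 'a'] -> ['c', 'e', 'a']
'e': index 1 in ['c', 'e', 'a'] -> ['e', 'c', 'a']
'c': index 1 in ['e', 'c', 'a'] -> ['c', 'e', 'a']


Output: [1, 1, 2, 2, 0, 0, 1, 1]


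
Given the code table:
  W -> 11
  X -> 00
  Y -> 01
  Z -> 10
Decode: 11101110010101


Decoding:
11 -> W
10 -> Z
11 -> W
10 -> Z
01 -> Y
01 -> Y
01 -> Y


Result: WZWZYYY


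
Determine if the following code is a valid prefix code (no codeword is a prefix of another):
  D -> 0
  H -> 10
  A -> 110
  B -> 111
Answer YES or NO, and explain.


Checking each pair (does one codeword prefix another?):
  D='0' vs H='10': no prefix
  D='0' vs A='110': no prefix
  D='0' vs B='111': no prefix
  H='10' vs D='0': no prefix
  H='10' vs A='110': no prefix
  H='10' vs B='111': no prefix
  A='110' vs D='0': no prefix
  A='110' vs H='10': no prefix
  A='110' vs B='111': no prefix
  B='111' vs D='0': no prefix
  B='111' vs H='10': no prefix
  B='111' vs A='110': no prefix
No violation found over all pairs.

YES -- this is a valid prefix code. No codeword is a prefix of any other codeword.


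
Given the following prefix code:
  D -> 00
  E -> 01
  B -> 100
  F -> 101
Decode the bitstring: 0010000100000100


Decoding step by step:
Bits 00 -> D
Bits 100 -> B
Bits 00 -> D
Bits 100 -> B
Bits 00 -> D
Bits 01 -> E
Bits 00 -> D


Decoded message: DBDBDED


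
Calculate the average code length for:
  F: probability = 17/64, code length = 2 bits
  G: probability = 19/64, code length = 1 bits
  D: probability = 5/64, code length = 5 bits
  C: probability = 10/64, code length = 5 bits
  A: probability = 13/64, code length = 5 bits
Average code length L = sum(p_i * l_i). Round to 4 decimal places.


Weighted contributions p_i * l_i:
  F: (17/64) * 2 = 34/64
  G: (19/64) * 1 = 19/64
  D: (5/64) * 5 = 25/64
  C: (10/64) * 5 = 50/64
  A: (13/64) * 5 = 65/64
Sum = (34 + 19 + 25 + 50 + 65)/64 = 193/64

L = 193/64 = 3.0156 bits/symbol


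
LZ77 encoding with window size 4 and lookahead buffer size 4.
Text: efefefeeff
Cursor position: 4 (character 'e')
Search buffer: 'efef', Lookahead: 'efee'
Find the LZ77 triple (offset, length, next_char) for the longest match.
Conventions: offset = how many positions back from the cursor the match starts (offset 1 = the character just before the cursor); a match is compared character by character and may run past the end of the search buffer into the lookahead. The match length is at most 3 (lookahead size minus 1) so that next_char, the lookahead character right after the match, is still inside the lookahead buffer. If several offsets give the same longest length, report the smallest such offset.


Try each offset into the search buffer:
  offset=1 (pos 3, char 'f'): match length 0
  offset=2 (pos 2, char 'e'): match length 3
  offset=3 (pos 1, char 'f'): match length 0
  offset=4 (pos 0, char 'e'): match length 3
Longest match has length 3, found at offsets 2, 4; take the smallest, offset 2.
next_char = character at position 4 + 3 = 7 -> 'e'

Best match: offset=2, length=3 (matching 'efe' starting at position 2)
LZ77 triple: (2, 3, 'e')


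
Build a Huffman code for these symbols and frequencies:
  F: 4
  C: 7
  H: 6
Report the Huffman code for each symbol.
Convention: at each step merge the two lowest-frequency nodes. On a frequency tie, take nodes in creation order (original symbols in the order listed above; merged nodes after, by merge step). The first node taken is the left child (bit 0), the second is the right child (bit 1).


Huffman tree construction:
Step 1: Merge F(4) + H(6) = 10
Step 2: Merge C(7) + (F+H)(10) = 17
Read each symbol's code off the tree from the root (left child = 0, right child = 1).

Codes:
  F: 10 (length 2)
  C: 0 (length 1)
  H: 11 (length 2)
Average code length: 27/17 = 1.5882 bits/symbol


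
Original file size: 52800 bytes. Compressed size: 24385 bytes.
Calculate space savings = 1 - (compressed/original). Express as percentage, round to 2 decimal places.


ratio = compressed/original = 24385/52800 = 0.461837
savings = 1 - ratio = 1 - 0.461837 = 0.538163
as a percentage: 0.538163 * 100 = 53.82%

Space savings = 1 - 24385/52800 = 53.82%


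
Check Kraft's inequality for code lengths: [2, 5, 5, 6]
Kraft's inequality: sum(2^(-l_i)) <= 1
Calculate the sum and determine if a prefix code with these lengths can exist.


Sum = 2^(-2) + 2^(-5) + 2^(-5) + 2^(-6)
    = 0.25 + 0.03125 + 0.03125 + 0.015625
    = 21/64 = 0.328125
Since 0.328125 <= 1, Kraft's inequality IS satisfied.
A prefix code with these lengths CAN exist.

Kraft sum = 0.328125. Satisfied.


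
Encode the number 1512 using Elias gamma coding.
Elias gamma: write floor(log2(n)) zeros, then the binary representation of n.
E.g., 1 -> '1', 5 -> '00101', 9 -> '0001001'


num_bits = floor(log2(1512)) + 1 = 11
leading_zeros = num_bits - 1 = 10
binary(1512) = 10111101000

Elias gamma(1512) = '0000000000' + '10111101000' = 000000000010111101000 (21 bits)


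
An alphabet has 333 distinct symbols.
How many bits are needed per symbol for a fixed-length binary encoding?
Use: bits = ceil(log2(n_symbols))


log2(333) = 8.3794
Bracket: 2^8 = 256 < 333 <= 2^9 = 512
So ceil(log2(333)) = 9

bits = ceil(log2(333)) = ceil(8.3794) = 9 bits


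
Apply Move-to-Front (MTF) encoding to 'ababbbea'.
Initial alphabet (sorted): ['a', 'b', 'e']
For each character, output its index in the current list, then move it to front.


MTF encoding:
'a': index 0 in ['a', 'b', 'e'] -> ['a', 'b', 'e']
'b': index 1 in ['a', 'b', 'e'] -> ['b', 'a', 'e']
'a': index 1 in ['b', 'a', 'e'] -> ['a', 'b', 'e']
'b': index 1 in ['a', 'b', 'e'] -> ['b', 'a', 'e']
'b': index 0 in ['b', 'a', 'e'] -> ['b', 'a', 'e']
'b': index 0 in ['b', 'a', 'e'] -> ['b', 'a', 'e']
'e': index 2 in ['b', 'a', 'e'] -> ['e', 'b', 'a']
'a': index 2 in ['e', 'b', 'a'] -> ['a', 'e', 'b']


Output: [0, 1, 1, 1, 0, 0, 2, 2]


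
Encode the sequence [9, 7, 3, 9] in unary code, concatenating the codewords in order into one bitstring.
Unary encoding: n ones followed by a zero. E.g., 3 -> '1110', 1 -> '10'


Encode each number as n ones followed by a terminating 0:
  9 -> 1111111110 (10 bits)
  7 -> 11111110 (8 bits)
  3 -> 1110 (4 bits)
  9 -> 1111111110 (10 bits)
Total length = 10 + 8 + 4 + 10 = 32 bits.

Unary([9, 7, 3, 9]) = 11111111101111111011101111111110 (32 bits)


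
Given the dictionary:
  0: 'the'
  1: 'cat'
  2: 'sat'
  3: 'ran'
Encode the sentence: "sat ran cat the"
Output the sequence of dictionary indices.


Look up each word in the dictionary:
  'sat' -> 2
  'ran' -> 3
  'cat' -> 1
  'the' -> 0

Encoded: [2, 3, 1, 0]


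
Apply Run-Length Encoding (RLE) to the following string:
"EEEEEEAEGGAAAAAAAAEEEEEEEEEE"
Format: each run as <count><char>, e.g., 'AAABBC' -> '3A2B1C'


Scanning runs left to right:
  i=0: run of 'E' x 6 -> '6E'
  i=6: run of 'A' x 1 -> '1A'
  i=7: run of 'E' x 1 -> '1E'
  i=8: run of 'G' x 2 -> '2G'
  i=10: run of 'A' x 8 -> '8A'
  i=18: run of 'E' x 10 -> '10E'

RLE = 6E1A1E2G8A10E


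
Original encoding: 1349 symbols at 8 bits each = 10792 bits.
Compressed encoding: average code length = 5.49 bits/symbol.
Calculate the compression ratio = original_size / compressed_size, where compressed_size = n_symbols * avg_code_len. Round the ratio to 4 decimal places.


original_size = n_symbols * orig_bits = 1349 * 8 = 10792 bits
compressed_size = n_symbols * avg_code_len = 1349 * 5.49 = 7406.01 bits
ratio = original_size / compressed_size = 10792 / 7406.01 = 1.4572

Compression ratio = 1.4572


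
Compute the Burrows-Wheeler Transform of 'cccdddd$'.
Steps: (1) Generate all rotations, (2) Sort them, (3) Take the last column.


Rotations (sorted):
  0: $cccdddd -> last char: d
  1: cccdddd$ -> last char: $
  2: ccdddd$c -> last char: c
  3: cdddd$cc -> last char: c
  4: d$cccddd -> last char: d
  5: dd$cccdd -> last char: d
  6: ddd$cccd -> last char: d
  7: dddd$ccc -> last char: c


BWT = d$ccdddc


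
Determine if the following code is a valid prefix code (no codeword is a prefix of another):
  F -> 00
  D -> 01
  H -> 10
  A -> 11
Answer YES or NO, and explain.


Checking each pair (does one codeword prefix another?):
  F='00' vs D='01': no prefix
  F='00' vs H='10': no prefix
  F='00' vs A='11': no prefix
  D='01' vs F='00': no prefix
  D='01' vs H='10': no prefix
  D='01' vs A='11': no prefix
  H='10' vs F='00': no prefix
  H='10' vs D='01': no prefix
  H='10' vs A='11': no prefix
  A='11' vs F='00': no prefix
  A='11' vs D='01': no prefix
  A='11' vs H='10': no prefix
No violation found over all pairs.

YES -- this is a valid prefix code. No codeword is a prefix of any other codeword.


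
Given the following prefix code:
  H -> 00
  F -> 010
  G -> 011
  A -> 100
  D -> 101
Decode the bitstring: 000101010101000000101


Decoding step by step:
Bits 00 -> H
Bits 010 -> F
Bits 101 -> D
Bits 010 -> F
Bits 100 -> A
Bits 00 -> H
Bits 00 -> H
Bits 101 -> D


Decoded message: HFDFAHHD


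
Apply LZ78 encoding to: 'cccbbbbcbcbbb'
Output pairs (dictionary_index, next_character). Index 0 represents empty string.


LZ78 encoding steps:
Dictionary: {0: ''}
Step 1: w='' (idx 0), next='c' -> output (0, 'c'), add 'c' as idx 1
Step 2: w='c' (idx 1), next='c' -> output (1, 'c'), add 'cc' as idx 2
Step 3: w='' (idx 0), next='b' -> output (0, 'b'), add 'b' as idx 3
Step 4: w='b' (idx 3), next='b' -> output (3, 'b'), add 'bb' as idx 4
Step 5: w='b' (idx 3), next='c' -> output (3, 'c'), add 'bc' as idx 5
Step 6: w='bc' (idx 5), next='b' -> output (5, 'b'), add 'bcb' as idx 6
Step 7: w='bb' (idx 4), end of input -> output (4, '')


Encoded: [(0, 'c'), (1, 'c'), (0, 'b'), (3, 'b'), (3, 'c'), (5, 'b'), (4, '')]


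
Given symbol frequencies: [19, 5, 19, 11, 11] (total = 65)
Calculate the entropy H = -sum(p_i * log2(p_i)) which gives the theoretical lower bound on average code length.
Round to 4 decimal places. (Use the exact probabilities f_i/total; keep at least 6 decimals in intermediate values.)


Per-symbol terms -p_i * log2(p_i) with p_i = f_i/65:
  p = 19/65 = 0.292308: log2(p) = -1.774440, -p*log2(p) = 0.518683
  p = 5/65 = 0.076923: log2(p) = -3.700440, -p*log2(p) = 0.284649
  p = 19/65 = 0.292308: log2(p) = -1.774440, -p*log2(p) = 0.518683
  p = 11/65 = 0.169231: log2(p) = -2.562936, -p*log2(p) = 0.433728
  p = 11/65 = 0.169231: log2(p) = -2.562936, -p*log2(p) = 0.433728
H = 0.518683 + 0.284649 + 0.518683 + 0.433728 + 0.433728 = 2.189471

H = 2.1895 bits/symbol


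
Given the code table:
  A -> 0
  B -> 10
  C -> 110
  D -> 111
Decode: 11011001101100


Decoding:
110 -> C
110 -> C
0 -> A
110 -> C
110 -> C
0 -> A


Result: CCACCA


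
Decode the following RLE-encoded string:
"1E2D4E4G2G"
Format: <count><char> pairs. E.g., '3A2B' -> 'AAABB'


Expanding each <count><char> pair:
  1E -> 'E'
  2D -> 'DD'
  4E -> 'EEEE'
  4G -> 'GGGG'
  2G -> 'GG'

Decoded = EDDEEEEGGGGGG


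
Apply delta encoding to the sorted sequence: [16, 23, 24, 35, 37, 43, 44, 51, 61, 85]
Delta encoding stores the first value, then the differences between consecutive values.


First value: 16
Deltas:
  23 - 16 = 7
  24 - 23 = 1
  35 - 24 = 11
  37 - 35 = 2
  43 - 37 = 6
  44 - 43 = 1
  51 - 44 = 7
  61 - 51 = 10
  85 - 61 = 24


Delta encoded: [16, 7, 1, 11, 2, 6, 1, 7, 10, 24]
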